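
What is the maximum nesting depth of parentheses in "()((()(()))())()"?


Input: "()((()(()))())()"
Tracking depth:
  Position 0 '(': depth becomes 1
  Position 1 ')': depth becomes 0
  Position 2 '(': depth becomes 1
  Position 3 '(': depth becomes 2
  Position 4 '(': depth becomes 3
  Position 5 ')': depth becomes 2
  Position 6 '(': depth becomes 3
  Position 7 '(': depth becomes 4
  Position 8 ')': depth becomes 3
  Position 9 ')': depth becomes 2
  Position 10 ')': depth becomes 1
  Position 11 '(': depth becomes 2
  Position 12 ')': depth becomes 1
  Position 13 ')': depth becomes 0
  Position 14 '(': depth becomes 1
  Position 15 ')': depth becomes 0
Maximum depth reached: 4

4


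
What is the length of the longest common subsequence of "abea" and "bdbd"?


LCS of "abea" and "bdbd"
DP table:
           b    d    b    d
      0    0    0    0    0
  a   0    0    0    0    0
  b   0    1    1    1    1
  e   0    1    1    1    1
  a   0    1    1    1    1
LCS length = dp[4][4] = 1

1


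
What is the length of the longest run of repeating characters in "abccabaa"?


Input: "abccabaa"
Scanning for longest run:
  Position 1 ('b'): new char, reset run to 1
  Position 2 ('c'): new char, reset run to 1
  Position 3 ('c'): continues run of 'c', length=2
  Position 4 ('a'): new char, reset run to 1
  Position 5 ('b'): new char, reset run to 1
  Position 6 ('a'): new char, reset run to 1
  Position 7 ('a'): continues run of 'a', length=2
Longest run: 'c' with length 2

2


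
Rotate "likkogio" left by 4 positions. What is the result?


Input: "likkogio", rotate left by 4
First 4 characters: "likk"
Remaining characters: "ogio"
Concatenate remaining + first: "ogio" + "likk" = "ogiolikk"

ogiolikk


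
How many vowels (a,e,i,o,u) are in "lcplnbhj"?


Input: lcplnbhj
Checking each character:
  'l' at position 0: consonant
  'c' at position 1: consonant
  'p' at position 2: consonant
  'l' at position 3: consonant
  'n' at position 4: consonant
  'b' at position 5: consonant
  'h' at position 6: consonant
  'j' at position 7: consonant
Total vowels: 0

0


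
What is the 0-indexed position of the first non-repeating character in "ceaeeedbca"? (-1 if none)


Input: ceaeeedbca
Character frequencies:
  'a': 2
  'b': 1
  'c': 2
  'd': 1
  'e': 4
Scanning left to right for freq == 1:
  Position 0 ('c'): freq=2, skip
  Position 1 ('e'): freq=4, skip
  Position 2 ('a'): freq=2, skip
  Position 3 ('e'): freq=4, skip
  Position 4 ('e'): freq=4, skip
  Position 5 ('e'): freq=4, skip
  Position 6 ('d'): unique! => answer = 6

6


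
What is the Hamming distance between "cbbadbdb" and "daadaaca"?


Comparing "cbbadbdb" and "daadaaca" position by position:
  Position 0: 'c' vs 'd' => differ
  Position 1: 'b' vs 'a' => differ
  Position 2: 'b' vs 'a' => differ
  Position 3: 'a' vs 'd' => differ
  Position 4: 'd' vs 'a' => differ
  Position 5: 'b' vs 'a' => differ
  Position 6: 'd' vs 'c' => differ
  Position 7: 'b' vs 'a' => differ
Total differences (Hamming distance): 8

8


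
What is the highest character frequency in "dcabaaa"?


Input: dcabaaa
Character counts:
  'a': 4
  'b': 1
  'c': 1
  'd': 1
Maximum frequency: 4

4


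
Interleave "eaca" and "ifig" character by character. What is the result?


Interleaving "eaca" and "ifig":
  Position 0: 'e' from first, 'i' from second => "ei"
  Position 1: 'a' from first, 'f' from second => "af"
  Position 2: 'c' from first, 'i' from second => "ci"
  Position 3: 'a' from first, 'g' from second => "ag"
Result: eiafciag

eiafciag


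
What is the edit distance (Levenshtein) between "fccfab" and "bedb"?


Computing edit distance: "fccfab" -> "bedb"
DP table:
           b    e    d    b
      0    1    2    3    4
  f   1    1    2    3    4
  c   2    2    2    3    4
  c   3    3    3    3    4
  f   4    4    4    4    4
  a   5    5    5    5    5
  b   6    5    6    6    5
Edit distance = dp[6][4] = 5

5


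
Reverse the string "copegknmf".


Input: copegknmf
Reading characters right to left:
  Position 8: 'f'
  Position 7: 'm'
  Position 6: 'n'
  Position 5: 'k'
  Position 4: 'g'
  Position 3: 'e'
  Position 2: 'p'
  Position 1: 'o'
  Position 0: 'c'
Reversed: fmnkgepoc

fmnkgepoc


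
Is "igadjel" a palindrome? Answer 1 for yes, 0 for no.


Input: igadjel
Reversed: lejdagi
  Compare pos 0 ('i') with pos 6 ('l'): MISMATCH
  Compare pos 1 ('g') with pos 5 ('e'): MISMATCH
  Compare pos 2 ('a') with pos 4 ('j'): MISMATCH
Result: not a palindrome

0


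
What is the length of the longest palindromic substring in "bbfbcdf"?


Input: "bbfbcdf"
Checking substrings for palindromes:
  [1:4] "bfb" (len 3) => palindrome
  [0:2] "bb" (len 2) => palindrome
Longest palindromic substring: "bfb" with length 3

3


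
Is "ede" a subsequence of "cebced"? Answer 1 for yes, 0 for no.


Check if "ede" is a subsequence of "cebced"
Greedy scan:
  Position 0 ('c'): no match needed
  Position 1 ('e'): matches sub[0] = 'e'
  Position 2 ('b'): no match needed
  Position 3 ('c'): no match needed
  Position 4 ('e'): no match needed
  Position 5 ('d'): matches sub[1] = 'd'
Only matched 2/3 characters => not a subsequence

0


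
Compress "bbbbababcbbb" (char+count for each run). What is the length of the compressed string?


Input: bbbbababcbbb
Runs:
  'b' x 4 => "b4"
  'a' x 1 => "a1"
  'b' x 1 => "b1"
  'a' x 1 => "a1"
  'b' x 1 => "b1"
  'c' x 1 => "c1"
  'b' x 3 => "b3"
Compressed: "b4a1b1a1b1c1b3"
Compressed length: 14

14


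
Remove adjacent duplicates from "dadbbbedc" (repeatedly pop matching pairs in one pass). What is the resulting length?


Input: dadbbbedc
Stack-based adjacent duplicate removal:
  Read 'd': push. Stack: d
  Read 'a': push. Stack: da
  Read 'd': push. Stack: dad
  Read 'b': push. Stack: dadb
  Read 'b': matches stack top 'b' => pop. Stack: dad
  Read 'b': push. Stack: dadb
  Read 'e': push. Stack: dadbe
  Read 'd': push. Stack: dadbed
  Read 'c': push. Stack: dadbedc
Final stack: "dadbedc" (length 7)

7


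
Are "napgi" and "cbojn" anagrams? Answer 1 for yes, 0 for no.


Strings: "napgi", "cbojn"
Sorted first:  aginp
Sorted second: bcjno
Differ at position 0: 'a' vs 'b' => not anagrams

0


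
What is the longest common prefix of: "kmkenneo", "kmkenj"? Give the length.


Words: kmkenneo, kmkenj
  Position 0: all 'k' => match
  Position 1: all 'm' => match
  Position 2: all 'k' => match
  Position 3: all 'e' => match
  Position 4: all 'n' => match
  Position 5: ('n', 'j') => mismatch, stop
LCP = "kmken" (length 5)

5


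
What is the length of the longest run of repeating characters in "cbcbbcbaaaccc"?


Input: "cbcbbcbaaaccc"
Scanning for longest run:
  Position 1 ('b'): new char, reset run to 1
  Position 2 ('c'): new char, reset run to 1
  Position 3 ('b'): new char, reset run to 1
  Position 4 ('b'): continues run of 'b', length=2
  Position 5 ('c'): new char, reset run to 1
  Position 6 ('b'): new char, reset run to 1
  Position 7 ('a'): new char, reset run to 1
  Position 8 ('a'): continues run of 'a', length=2
  Position 9 ('a'): continues run of 'a', length=3
  Position 10 ('c'): new char, reset run to 1
  Position 11 ('c'): continues run of 'c', length=2
  Position 12 ('c'): continues run of 'c', length=3
Longest run: 'a' with length 3

3


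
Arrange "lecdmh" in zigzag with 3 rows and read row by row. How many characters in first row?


Zigzag "lecdmh" into 3 rows:
Placing characters:
  'l' => row 0
  'e' => row 1
  'c' => row 2
  'd' => row 1
  'm' => row 0
  'h' => row 1
Rows:
  Row 0: "lm"
  Row 1: "edh"
  Row 2: "c"
First row length: 2

2


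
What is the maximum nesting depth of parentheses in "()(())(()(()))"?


Input: "()(())(()(()))"
Tracking depth:
  Position 0 '(': depth becomes 1
  Position 1 ')': depth becomes 0
  Position 2 '(': depth becomes 1
  Position 3 '(': depth becomes 2
  Position 4 ')': depth becomes 1
  Position 5 ')': depth becomes 0
  Position 6 '(': depth becomes 1
  Position 7 '(': depth becomes 2
  Position 8 ')': depth becomes 1
  Position 9 '(': depth becomes 2
  Position 10 '(': depth becomes 3
  Position 11 ')': depth becomes 2
  Position 12 ')': depth becomes 1
  Position 13 ')': depth becomes 0
Maximum depth reached: 3

3


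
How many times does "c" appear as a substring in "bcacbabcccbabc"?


Searching for "c" in "bcacbabcccbabc"
Scanning each position:
  Position 0: "b" => no
  Position 1: "c" => MATCH
  Position 2: "a" => no
  Position 3: "c" => MATCH
  Position 4: "b" => no
  Position 5: "a" => no
  Position 6: "b" => no
  Position 7: "c" => MATCH
  Position 8: "c" => MATCH
  Position 9: "c" => MATCH
  Position 10: "b" => no
  Position 11: "a" => no
  Position 12: "b" => no
  Position 13: "c" => MATCH
Total occurrences: 6

6


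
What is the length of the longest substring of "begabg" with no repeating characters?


Input: "begabg"
Sliding window (track last position of each char):
  Position 0 ('b'): window [0,0] length 1 -- new best
  Position 1 ('e'): window [0,1] length 2 -- new best
  Position 2 ('g'): window [0,2] length 3 -- new best
  Position 3 ('a'): window [0,3] length 4 -- new best
  Position 4 ('b'): repeat (last at 0), move window start to 1
  Position 4 ('b'): window [1,4] length 4
  Position 5 ('g'): repeat (last at 2), move window start to 3
  Position 5 ('g'): window [3,5] length 3
Longest substring with no repeats: "bega" with length 4

4


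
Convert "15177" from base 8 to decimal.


Input: "15177" in base 8
Positional expansion:
  Digit '1' (value 1) x 8^4 = 4096
  Digit '5' (value 5) x 8^3 = 2560
  Digit '1' (value 1) x 8^2 = 64
  Digit '7' (value 7) x 8^1 = 56
  Digit '7' (value 7) x 8^0 = 7
Sum = 6783

6783


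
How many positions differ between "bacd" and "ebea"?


Comparing "bacd" and "ebea" position by position:
  Position 0: 'b' vs 'e' => DIFFER
  Position 1: 'a' vs 'b' => DIFFER
  Position 2: 'c' vs 'e' => DIFFER
  Position 3: 'd' vs 'a' => DIFFER
Positions that differ: 4

4


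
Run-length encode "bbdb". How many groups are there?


Input: bbdb
Scanning for consecutive runs:
  Group 1: 'b' x 2 (positions 0-1)
  Group 2: 'd' x 1 (positions 2-2)
  Group 3: 'b' x 1 (positions 3-3)
Total groups: 3

3


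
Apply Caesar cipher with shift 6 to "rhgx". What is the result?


Caesar cipher: shift "rhgx" by 6
  'r' (pos 17) + 6 = pos 23 = 'x'
  'h' (pos 7) + 6 = pos 13 = 'n'
  'g' (pos 6) + 6 = pos 12 = 'm'
  'x' (pos 23) + 6 = pos 3 = 'd'
Result: xnmd

xnmd


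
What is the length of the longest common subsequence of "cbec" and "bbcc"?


LCS of "cbec" and "bbcc"
DP table:
           b    b    c    c
      0    0    0    0    0
  c   0    0    0    1    1
  b   0    1    1    1    1
  e   0    1    1    1    1
  c   0    1    1    2    2
LCS length = dp[4][4] = 2

2


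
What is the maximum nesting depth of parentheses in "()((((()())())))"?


Input: "()((((()())())))"
Tracking depth:
  Position 0 '(': depth becomes 1
  Position 1 ')': depth becomes 0
  Position 2 '(': depth becomes 1
  Position 3 '(': depth becomes 2
  Position 4 '(': depth becomes 3
  Position 5 '(': depth becomes 4
  Position 6 '(': depth becomes 5
  Position 7 ')': depth becomes 4
  Position 8 '(': depth becomes 5
  Position 9 ')': depth becomes 4
  Position 10 ')': depth becomes 3
  Position 11 '(': depth becomes 4
  Position 12 ')': depth becomes 3
  Position 13 ')': depth becomes 2
  Position 14 ')': depth becomes 1
  Position 15 ')': depth becomes 0
Maximum depth reached: 5

5


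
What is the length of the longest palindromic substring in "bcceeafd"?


Input: "bcceeafd"
Checking substrings for palindromes:
  [1:3] "cc" (len 2) => palindrome
  [3:5] "ee" (len 2) => palindrome
Longest palindromic substring: "cc" with length 2

2


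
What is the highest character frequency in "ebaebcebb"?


Input: ebaebcebb
Character counts:
  'a': 1
  'b': 4
  'c': 1
  'e': 3
Maximum frequency: 4

4


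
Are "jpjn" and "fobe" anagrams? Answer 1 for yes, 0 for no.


Strings: "jpjn", "fobe"
Sorted first:  jjnp
Sorted second: befo
Differ at position 0: 'j' vs 'b' => not anagrams

0


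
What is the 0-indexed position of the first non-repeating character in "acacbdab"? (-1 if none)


Input: acacbdab
Character frequencies:
  'a': 3
  'b': 2
  'c': 2
  'd': 1
Scanning left to right for freq == 1:
  Position 0 ('a'): freq=3, skip
  Position 1 ('c'): freq=2, skip
  Position 2 ('a'): freq=3, skip
  Position 3 ('c'): freq=2, skip
  Position 4 ('b'): freq=2, skip
  Position 5 ('d'): unique! => answer = 5

5


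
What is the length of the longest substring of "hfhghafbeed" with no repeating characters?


Input: "hfhghafbeed"
Sliding window (track last position of each char):
  Position 0 ('h'): window [0,0] length 1 -- new best
  Position 1 ('f'): window [0,1] length 2 -- new best
  Position 2 ('h'): repeat (last at 0), move window start to 1
  Position 2 ('h'): window [1,2] length 2
  Position 3 ('g'): window [1,3] length 3 -- new best
  Position 4 ('h'): repeat (last at 2), move window start to 3
  Position 4 ('h'): window [3,4] length 2
  Position 5 ('a'): window [3,5] length 3
  Position 6 ('f'): window [3,6] length 4 -- new best
  Position 7 ('b'): window [3,7] length 5 -- new best
  Position 8 ('e'): window [3,8] length 6 -- new best
  Position 9 ('e'): repeat (last at 8), move window start to 9
  Position 9 ('e'): window [9,9] length 1
  Position 10 ('d'): window [9,10] length 2
Longest substring with no repeats: "ghafbe" with length 6

6


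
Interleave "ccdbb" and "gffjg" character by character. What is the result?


Interleaving "ccdbb" and "gffjg":
  Position 0: 'c' from first, 'g' from second => "cg"
  Position 1: 'c' from first, 'f' from second => "cf"
  Position 2: 'd' from first, 'f' from second => "df"
  Position 3: 'b' from first, 'j' from second => "bj"
  Position 4: 'b' from first, 'g' from second => "bg"
Result: cgcfdfbjbg

cgcfdfbjbg


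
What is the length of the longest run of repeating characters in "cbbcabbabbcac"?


Input: "cbbcabbabbcac"
Scanning for longest run:
  Position 1 ('b'): new char, reset run to 1
  Position 2 ('b'): continues run of 'b', length=2
  Position 3 ('c'): new char, reset run to 1
  Position 4 ('a'): new char, reset run to 1
  Position 5 ('b'): new char, reset run to 1
  Position 6 ('b'): continues run of 'b', length=2
  Position 7 ('a'): new char, reset run to 1
  Position 8 ('b'): new char, reset run to 1
  Position 9 ('b'): continues run of 'b', length=2
  Position 10 ('c'): new char, reset run to 1
  Position 11 ('a'): new char, reset run to 1
  Position 12 ('c'): new char, reset run to 1
Longest run: 'b' with length 2

2


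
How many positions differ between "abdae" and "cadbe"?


Comparing "abdae" and "cadbe" position by position:
  Position 0: 'a' vs 'c' => DIFFER
  Position 1: 'b' vs 'a' => DIFFER
  Position 2: 'd' vs 'd' => same
  Position 3: 'a' vs 'b' => DIFFER
  Position 4: 'e' vs 'e' => same
Positions that differ: 3

3


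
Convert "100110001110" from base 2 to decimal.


Input: "100110001110" in base 2
Positional expansion:
  Digit '1' (value 1) x 2^11 = 2048
  Digit '0' (value 0) x 2^10 = 0
  Digit '0' (value 0) x 2^9 = 0
  Digit '1' (value 1) x 2^8 = 256
  Digit '1' (value 1) x 2^7 = 128
  Digit '0' (value 0) x 2^6 = 0
  Digit '0' (value 0) x 2^5 = 0
  Digit '0' (value 0) x 2^4 = 0
  Digit '1' (value 1) x 2^3 = 8
  Digit '1' (value 1) x 2^2 = 4
  Digit '1' (value 1) x 2^1 = 2
  Digit '0' (value 0) x 2^0 = 0
Sum = 2446

2446


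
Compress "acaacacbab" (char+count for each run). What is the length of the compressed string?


Input: acaacacbab
Runs:
  'a' x 1 => "a1"
  'c' x 1 => "c1"
  'a' x 2 => "a2"
  'c' x 1 => "c1"
  'a' x 1 => "a1"
  'c' x 1 => "c1"
  'b' x 1 => "b1"
  'a' x 1 => "a1"
  'b' x 1 => "b1"
Compressed: "a1c1a2c1a1c1b1a1b1"
Compressed length: 18

18


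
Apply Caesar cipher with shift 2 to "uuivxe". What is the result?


Caesar cipher: shift "uuivxe" by 2
  'u' (pos 20) + 2 = pos 22 = 'w'
  'u' (pos 20) + 2 = pos 22 = 'w'
  'i' (pos 8) + 2 = pos 10 = 'k'
  'v' (pos 21) + 2 = pos 23 = 'x'
  'x' (pos 23) + 2 = pos 25 = 'z'
  'e' (pos 4) + 2 = pos 6 = 'g'
Result: wwkxzg

wwkxzg


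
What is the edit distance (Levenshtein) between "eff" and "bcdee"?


Computing edit distance: "eff" -> "bcdee"
DP table:
           b    c    d    e    e
      0    1    2    3    4    5
  e   1    1    2    3    3    4
  f   2    2    2    3    4    4
  f   3    3    3    3    4    5
Edit distance = dp[3][5] = 5

5


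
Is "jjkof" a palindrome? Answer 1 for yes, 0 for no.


Input: jjkof
Reversed: fokjj
  Compare pos 0 ('j') with pos 4 ('f'): MISMATCH
  Compare pos 1 ('j') with pos 3 ('o'): MISMATCH
Result: not a palindrome

0


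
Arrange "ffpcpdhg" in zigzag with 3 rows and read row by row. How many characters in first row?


Zigzag "ffpcpdhg" into 3 rows:
Placing characters:
  'f' => row 0
  'f' => row 1
  'p' => row 2
  'c' => row 1
  'p' => row 0
  'd' => row 1
  'h' => row 2
  'g' => row 1
Rows:
  Row 0: "fp"
  Row 1: "fcdg"
  Row 2: "ph"
First row length: 2

2


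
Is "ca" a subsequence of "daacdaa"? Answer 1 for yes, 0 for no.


Check if "ca" is a subsequence of "daacdaa"
Greedy scan:
  Position 0 ('d'): no match needed
  Position 1 ('a'): no match needed
  Position 2 ('a'): no match needed
  Position 3 ('c'): matches sub[0] = 'c'
  Position 4 ('d'): no match needed
  Position 5 ('a'): matches sub[1] = 'a'
  Position 6 ('a'): no match needed
All 2 characters matched => is a subsequence

1


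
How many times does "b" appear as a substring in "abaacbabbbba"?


Searching for "b" in "abaacbabbbba"
Scanning each position:
  Position 0: "a" => no
  Position 1: "b" => MATCH
  Position 2: "a" => no
  Position 3: "a" => no
  Position 4: "c" => no
  Position 5: "b" => MATCH
  Position 6: "a" => no
  Position 7: "b" => MATCH
  Position 8: "b" => MATCH
  Position 9: "b" => MATCH
  Position 10: "b" => MATCH
  Position 11: "a" => no
Total occurrences: 6

6


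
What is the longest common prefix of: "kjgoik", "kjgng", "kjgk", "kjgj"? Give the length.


Words: kjgoik, kjgng, kjgk, kjgj
  Position 0: all 'k' => match
  Position 1: all 'j' => match
  Position 2: all 'g' => match
  Position 3: ('o', 'n', 'k', 'j') => mismatch, stop
LCP = "kjg" (length 3)

3


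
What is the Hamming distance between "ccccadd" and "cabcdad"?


Comparing "ccccadd" and "cabcdad" position by position:
  Position 0: 'c' vs 'c' => same
  Position 1: 'c' vs 'a' => differ
  Position 2: 'c' vs 'b' => differ
  Position 3: 'c' vs 'c' => same
  Position 4: 'a' vs 'd' => differ
  Position 5: 'd' vs 'a' => differ
  Position 6: 'd' vs 'd' => same
Total differences (Hamming distance): 4

4


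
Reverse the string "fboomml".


Input: fboomml
Reading characters right to left:
  Position 6: 'l'
  Position 5: 'm'
  Position 4: 'm'
  Position 3: 'o'
  Position 2: 'o'
  Position 1: 'b'
  Position 0: 'f'
Reversed: lmmoobf

lmmoobf


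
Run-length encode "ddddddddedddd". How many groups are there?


Input: ddddddddedddd
Scanning for consecutive runs:
  Group 1: 'd' x 8 (positions 0-7)
  Group 2: 'e' x 1 (positions 8-8)
  Group 3: 'd' x 4 (positions 9-12)
Total groups: 3

3


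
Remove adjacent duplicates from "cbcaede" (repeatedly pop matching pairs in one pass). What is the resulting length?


Input: cbcaede
Stack-based adjacent duplicate removal:
  Read 'c': push. Stack: c
  Read 'b': push. Stack: cb
  Read 'c': push. Stack: cbc
  Read 'a': push. Stack: cbca
  Read 'e': push. Stack: cbcae
  Read 'd': push. Stack: cbcaed
  Read 'e': push. Stack: cbcaede
Final stack: "cbcaede" (length 7)

7


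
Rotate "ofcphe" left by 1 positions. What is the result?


Input: "ofcphe", rotate left by 1
First 1 characters: "o"
Remaining characters: "fcphe"
Concatenate remaining + first: "fcphe" + "o" = "fcpheo"

fcpheo


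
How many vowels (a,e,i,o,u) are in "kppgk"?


Input: kppgk
Checking each character:
  'k' at position 0: consonant
  'p' at position 1: consonant
  'p' at position 2: consonant
  'g' at position 3: consonant
  'k' at position 4: consonant
Total vowels: 0

0


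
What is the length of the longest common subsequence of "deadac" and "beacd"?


LCS of "deadac" and "beacd"
DP table:
           b    e    a    c    d
      0    0    0    0    0    0
  d   0    0    0    0    0    1
  e   0    0    1    1    1    1
  a   0    0    1    2    2    2
  d   0    0    1    2    2    3
  a   0    0    1    2    2    3
  c   0    0    1    2    3    3
LCS length = dp[6][5] = 3

3


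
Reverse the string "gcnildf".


Input: gcnildf
Reading characters right to left:
  Position 6: 'f'
  Position 5: 'd'
  Position 4: 'l'
  Position 3: 'i'
  Position 2: 'n'
  Position 1: 'c'
  Position 0: 'g'
Reversed: fdlincg

fdlincg


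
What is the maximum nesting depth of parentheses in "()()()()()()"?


Input: "()()()()()()"
Tracking depth:
  Position 0 '(': depth becomes 1
  Position 1 ')': depth becomes 0
  Position 2 '(': depth becomes 1
  Position 3 ')': depth becomes 0
  Position 4 '(': depth becomes 1
  Position 5 ')': depth becomes 0
  Position 6 '(': depth becomes 1
  Position 7 ')': depth becomes 0
  Position 8 '(': depth becomes 1
  Position 9 ')': depth becomes 0
  Position 10 '(': depth becomes 1
  Position 11 ')': depth becomes 0
Maximum depth reached: 1

1


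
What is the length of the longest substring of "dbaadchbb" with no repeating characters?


Input: "dbaadchbb"
Sliding window (track last position of each char):
  Position 0 ('d'): window [0,0] length 1 -- new best
  Position 1 ('b'): window [0,1] length 2 -- new best
  Position 2 ('a'): window [0,2] length 3 -- new best
  Position 3 ('a'): repeat (last at 2), move window start to 3
  Position 3 ('a'): window [3,3] length 1
  Position 4 ('d'): window [3,4] length 2
  Position 5 ('c'): window [3,5] length 3
  Position 6 ('h'): window [3,6] length 4 -- new best
  Position 7 ('b'): window [3,7] length 5 -- new best
  Position 8 ('b'): repeat (last at 7), move window start to 8
  Position 8 ('b'): window [8,8] length 1
Longest substring with no repeats: "adchb" with length 5

5


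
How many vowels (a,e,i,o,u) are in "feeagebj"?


Input: feeagebj
Checking each character:
  'f' at position 0: consonant
  'e' at position 1: vowel (running total: 1)
  'e' at position 2: vowel (running total: 2)
  'a' at position 3: vowel (running total: 3)
  'g' at position 4: consonant
  'e' at position 5: vowel (running total: 4)
  'b' at position 6: consonant
  'j' at position 7: consonant
Total vowels: 4

4


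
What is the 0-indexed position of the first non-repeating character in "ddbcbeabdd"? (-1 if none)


Input: ddbcbeabdd
Character frequencies:
  'a': 1
  'b': 3
  'c': 1
  'd': 4
  'e': 1
Scanning left to right for freq == 1:
  Position 0 ('d'): freq=4, skip
  Position 1 ('d'): freq=4, skip
  Position 2 ('b'): freq=3, skip
  Position 3 ('c'): unique! => answer = 3

3


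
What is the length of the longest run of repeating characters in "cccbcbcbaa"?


Input: "cccbcbcbaa"
Scanning for longest run:
  Position 1 ('c'): continues run of 'c', length=2
  Position 2 ('c'): continues run of 'c', length=3
  Position 3 ('b'): new char, reset run to 1
  Position 4 ('c'): new char, reset run to 1
  Position 5 ('b'): new char, reset run to 1
  Position 6 ('c'): new char, reset run to 1
  Position 7 ('b'): new char, reset run to 1
  Position 8 ('a'): new char, reset run to 1
  Position 9 ('a'): continues run of 'a', length=2
Longest run: 'c' with length 3

3


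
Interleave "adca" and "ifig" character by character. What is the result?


Interleaving "adca" and "ifig":
  Position 0: 'a' from first, 'i' from second => "ai"
  Position 1: 'd' from first, 'f' from second => "df"
  Position 2: 'c' from first, 'i' from second => "ci"
  Position 3: 'a' from first, 'g' from second => "ag"
Result: aidfciag

aidfciag


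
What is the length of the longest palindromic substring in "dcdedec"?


Input: "dcdedec"
Checking substrings for palindromes:
  [0:3] "dcd" (len 3) => palindrome
  [2:5] "ded" (len 3) => palindrome
  [3:6] "ede" (len 3) => palindrome
Longest palindromic substring: "dcd" with length 3

3


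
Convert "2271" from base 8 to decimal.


Input: "2271" in base 8
Positional expansion:
  Digit '2' (value 2) x 8^3 = 1024
  Digit '2' (value 2) x 8^2 = 128
  Digit '7' (value 7) x 8^1 = 56
  Digit '1' (value 1) x 8^0 = 1
Sum = 1209

1209


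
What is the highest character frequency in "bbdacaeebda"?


Input: bbdacaeebda
Character counts:
  'a': 3
  'b': 3
  'c': 1
  'd': 2
  'e': 2
Maximum frequency: 3

3


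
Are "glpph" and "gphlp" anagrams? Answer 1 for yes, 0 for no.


Strings: "glpph", "gphlp"
Sorted first:  ghlpp
Sorted second: ghlpp
Sorted forms match => anagrams

1


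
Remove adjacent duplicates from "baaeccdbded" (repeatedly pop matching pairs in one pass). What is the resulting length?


Input: baaeccdbded
Stack-based adjacent duplicate removal:
  Read 'b': push. Stack: b
  Read 'a': push. Stack: ba
  Read 'a': matches stack top 'a' => pop. Stack: b
  Read 'e': push. Stack: be
  Read 'c': push. Stack: bec
  Read 'c': matches stack top 'c' => pop. Stack: be
  Read 'd': push. Stack: bed
  Read 'b': push. Stack: bedb
  Read 'd': push. Stack: bedbd
  Read 'e': push. Stack: bedbde
  Read 'd': push. Stack: bedbded
Final stack: "bedbded" (length 7)

7


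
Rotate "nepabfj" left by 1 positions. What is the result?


Input: "nepabfj", rotate left by 1
First 1 characters: "n"
Remaining characters: "epabfj"
Concatenate remaining + first: "epabfj" + "n" = "epabfjn"

epabfjn


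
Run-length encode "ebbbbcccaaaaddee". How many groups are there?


Input: ebbbbcccaaaaddee
Scanning for consecutive runs:
  Group 1: 'e' x 1 (positions 0-0)
  Group 2: 'b' x 4 (positions 1-4)
  Group 3: 'c' x 3 (positions 5-7)
  Group 4: 'a' x 4 (positions 8-11)
  Group 5: 'd' x 2 (positions 12-13)
  Group 6: 'e' x 2 (positions 14-15)
Total groups: 6

6


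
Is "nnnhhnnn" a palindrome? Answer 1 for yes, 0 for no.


Input: nnnhhnnn
Reversed: nnnhhnnn
  Compare pos 0 ('n') with pos 7 ('n'): match
  Compare pos 1 ('n') with pos 6 ('n'): match
  Compare pos 2 ('n') with pos 5 ('n'): match
  Compare pos 3 ('h') with pos 4 ('h'): match
Result: palindrome

1


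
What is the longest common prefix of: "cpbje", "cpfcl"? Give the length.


Words: cpbje, cpfcl
  Position 0: all 'c' => match
  Position 1: all 'p' => match
  Position 2: ('b', 'f') => mismatch, stop
LCP = "cp" (length 2)

2


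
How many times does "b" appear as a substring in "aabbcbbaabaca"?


Searching for "b" in "aabbcbbaabaca"
Scanning each position:
  Position 0: "a" => no
  Position 1: "a" => no
  Position 2: "b" => MATCH
  Position 3: "b" => MATCH
  Position 4: "c" => no
  Position 5: "b" => MATCH
  Position 6: "b" => MATCH
  Position 7: "a" => no
  Position 8: "a" => no
  Position 9: "b" => MATCH
  Position 10: "a" => no
  Position 11: "c" => no
  Position 12: "a" => no
Total occurrences: 5

5


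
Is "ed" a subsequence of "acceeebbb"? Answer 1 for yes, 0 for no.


Check if "ed" is a subsequence of "acceeebbb"
Greedy scan:
  Position 0 ('a'): no match needed
  Position 1 ('c'): no match needed
  Position 2 ('c'): no match needed
  Position 3 ('e'): matches sub[0] = 'e'
  Position 4 ('e'): no match needed
  Position 5 ('e'): no match needed
  Position 6 ('b'): no match needed
  Position 7 ('b'): no match needed
  Position 8 ('b'): no match needed
Only matched 1/2 characters => not a subsequence

0


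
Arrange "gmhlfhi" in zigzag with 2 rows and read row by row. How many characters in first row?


Zigzag "gmhlfhi" into 2 rows:
Placing characters:
  'g' => row 0
  'm' => row 1
  'h' => row 0
  'l' => row 1
  'f' => row 0
  'h' => row 1
  'i' => row 0
Rows:
  Row 0: "ghfi"
  Row 1: "mlh"
First row length: 4

4


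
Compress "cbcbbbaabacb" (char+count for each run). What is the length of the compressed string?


Input: cbcbbbaabacb
Runs:
  'c' x 1 => "c1"
  'b' x 1 => "b1"
  'c' x 1 => "c1"
  'b' x 3 => "b3"
  'a' x 2 => "a2"
  'b' x 1 => "b1"
  'a' x 1 => "a1"
  'c' x 1 => "c1"
  'b' x 1 => "b1"
Compressed: "c1b1c1b3a2b1a1c1b1"
Compressed length: 18

18


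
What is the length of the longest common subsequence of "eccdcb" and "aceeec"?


LCS of "eccdcb" and "aceeec"
DP table:
           a    c    e    e    e    c
      0    0    0    0    0    0    0
  e   0    0    0    1    1    1    1
  c   0    0    1    1    1    1    2
  c   0    0    1    1    1    1    2
  d   0    0    1    1    1    1    2
  c   0    0    1    1    1    1    2
  b   0    0    1    1    1    1    2
LCS length = dp[6][6] = 2

2


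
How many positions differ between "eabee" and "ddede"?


Comparing "eabee" and "ddede" position by position:
  Position 0: 'e' vs 'd' => DIFFER
  Position 1: 'a' vs 'd' => DIFFER
  Position 2: 'b' vs 'e' => DIFFER
  Position 3: 'e' vs 'd' => DIFFER
  Position 4: 'e' vs 'e' => same
Positions that differ: 4

4


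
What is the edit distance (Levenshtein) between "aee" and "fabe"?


Computing edit distance: "aee" -> "fabe"
DP table:
           f    a    b    e
      0    1    2    3    4
  a   1    1    1    2    3
  e   2    2    2    2    2
  e   3    3    3    3    2
Edit distance = dp[3][4] = 2

2


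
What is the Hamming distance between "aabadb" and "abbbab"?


Comparing "aabadb" and "abbbab" position by position:
  Position 0: 'a' vs 'a' => same
  Position 1: 'a' vs 'b' => differ
  Position 2: 'b' vs 'b' => same
  Position 3: 'a' vs 'b' => differ
  Position 4: 'd' vs 'a' => differ
  Position 5: 'b' vs 'b' => same
Total differences (Hamming distance): 3

3


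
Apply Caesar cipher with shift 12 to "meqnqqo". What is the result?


Caesar cipher: shift "meqnqqo" by 12
  'm' (pos 12) + 12 = pos 24 = 'y'
  'e' (pos 4) + 12 = pos 16 = 'q'
  'q' (pos 16) + 12 = pos 2 = 'c'
  'n' (pos 13) + 12 = pos 25 = 'z'
  'q' (pos 16) + 12 = pos 2 = 'c'
  'q' (pos 16) + 12 = pos 2 = 'c'
  'o' (pos 14) + 12 = pos 0 = 'a'
Result: yqczcca

yqczcca


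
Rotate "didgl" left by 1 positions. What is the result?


Input: "didgl", rotate left by 1
First 1 characters: "d"
Remaining characters: "idgl"
Concatenate remaining + first: "idgl" + "d" = "idgld"

idgld


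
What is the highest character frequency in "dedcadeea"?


Input: dedcadeea
Character counts:
  'a': 2
  'c': 1
  'd': 3
  'e': 3
Maximum frequency: 3

3


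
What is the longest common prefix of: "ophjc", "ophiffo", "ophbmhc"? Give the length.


Words: ophjc, ophiffo, ophbmhc
  Position 0: all 'o' => match
  Position 1: all 'p' => match
  Position 2: all 'h' => match
  Position 3: ('j', 'i', 'b') => mismatch, stop
LCP = "oph" (length 3)

3


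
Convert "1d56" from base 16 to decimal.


Input: "1d56" in base 16
Positional expansion:
  Digit '1' (value 1) x 16^3 = 4096
  Digit 'd' (value 13) x 16^2 = 3328
  Digit '5' (value 5) x 16^1 = 80
  Digit '6' (value 6) x 16^0 = 6
Sum = 7510

7510


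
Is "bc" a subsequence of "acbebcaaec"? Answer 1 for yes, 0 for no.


Check if "bc" is a subsequence of "acbebcaaec"
Greedy scan:
  Position 0 ('a'): no match needed
  Position 1 ('c'): no match needed
  Position 2 ('b'): matches sub[0] = 'b'
  Position 3 ('e'): no match needed
  Position 4 ('b'): no match needed
  Position 5 ('c'): matches sub[1] = 'c'
  Position 6 ('a'): no match needed
  Position 7 ('a'): no match needed
  Position 8 ('e'): no match needed
  Position 9 ('c'): no match needed
All 2 characters matched => is a subsequence

1


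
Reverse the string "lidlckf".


Input: lidlckf
Reading characters right to left:
  Position 6: 'f'
  Position 5: 'k'
  Position 4: 'c'
  Position 3: 'l'
  Position 2: 'd'
  Position 1: 'i'
  Position 0: 'l'
Reversed: fkcldil

fkcldil


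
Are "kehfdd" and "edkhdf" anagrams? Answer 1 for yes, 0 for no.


Strings: "kehfdd", "edkhdf"
Sorted first:  ddefhk
Sorted second: ddefhk
Sorted forms match => anagrams

1


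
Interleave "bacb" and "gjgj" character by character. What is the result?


Interleaving "bacb" and "gjgj":
  Position 0: 'b' from first, 'g' from second => "bg"
  Position 1: 'a' from first, 'j' from second => "aj"
  Position 2: 'c' from first, 'g' from second => "cg"
  Position 3: 'b' from first, 'j' from second => "bj"
Result: bgajcgbj

bgajcgbj


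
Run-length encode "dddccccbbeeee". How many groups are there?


Input: dddccccbbeeee
Scanning for consecutive runs:
  Group 1: 'd' x 3 (positions 0-2)
  Group 2: 'c' x 4 (positions 3-6)
  Group 3: 'b' x 2 (positions 7-8)
  Group 4: 'e' x 4 (positions 9-12)
Total groups: 4

4


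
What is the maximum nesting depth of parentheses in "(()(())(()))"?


Input: "(()(())(()))"
Tracking depth:
  Position 0 '(': depth becomes 1
  Position 1 '(': depth becomes 2
  Position 2 ')': depth becomes 1
  Position 3 '(': depth becomes 2
  Position 4 '(': depth becomes 3
  Position 5 ')': depth becomes 2
  Position 6 ')': depth becomes 1
  Position 7 '(': depth becomes 2
  Position 8 '(': depth becomes 3
  Position 9 ')': depth becomes 2
  Position 10 ')': depth becomes 1
  Position 11 ')': depth becomes 0
Maximum depth reached: 3

3


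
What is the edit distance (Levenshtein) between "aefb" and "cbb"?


Computing edit distance: "aefb" -> "cbb"
DP table:
           c    b    b
      0    1    2    3
  a   1    1    2    3
  e   2    2    2    3
  f   3    3    3    3
  b   4    4    3    3
Edit distance = dp[4][3] = 3

3


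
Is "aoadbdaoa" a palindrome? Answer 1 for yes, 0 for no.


Input: aoadbdaoa
Reversed: aoadbdaoa
  Compare pos 0 ('a') with pos 8 ('a'): match
  Compare pos 1 ('o') with pos 7 ('o'): match
  Compare pos 2 ('a') with pos 6 ('a'): match
  Compare pos 3 ('d') with pos 5 ('d'): match
Result: palindrome

1


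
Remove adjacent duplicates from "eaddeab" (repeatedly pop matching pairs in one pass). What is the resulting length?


Input: eaddeab
Stack-based adjacent duplicate removal:
  Read 'e': push. Stack: e
  Read 'a': push. Stack: ea
  Read 'd': push. Stack: ead
  Read 'd': matches stack top 'd' => pop. Stack: ea
  Read 'e': push. Stack: eae
  Read 'a': push. Stack: eaea
  Read 'b': push. Stack: eaeab
Final stack: "eaeab" (length 5)

5


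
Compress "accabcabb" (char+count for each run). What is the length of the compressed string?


Input: accabcabb
Runs:
  'a' x 1 => "a1"
  'c' x 2 => "c2"
  'a' x 1 => "a1"
  'b' x 1 => "b1"
  'c' x 1 => "c1"
  'a' x 1 => "a1"
  'b' x 2 => "b2"
Compressed: "a1c2a1b1c1a1b2"
Compressed length: 14

14


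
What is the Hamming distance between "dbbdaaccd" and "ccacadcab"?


Comparing "dbbdaaccd" and "ccacadcab" position by position:
  Position 0: 'd' vs 'c' => differ
  Position 1: 'b' vs 'c' => differ
  Position 2: 'b' vs 'a' => differ
  Position 3: 'd' vs 'c' => differ
  Position 4: 'a' vs 'a' => same
  Position 5: 'a' vs 'd' => differ
  Position 6: 'c' vs 'c' => same
  Position 7: 'c' vs 'a' => differ
  Position 8: 'd' vs 'b' => differ
Total differences (Hamming distance): 7

7


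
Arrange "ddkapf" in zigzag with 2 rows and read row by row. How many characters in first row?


Zigzag "ddkapf" into 2 rows:
Placing characters:
  'd' => row 0
  'd' => row 1
  'k' => row 0
  'a' => row 1
  'p' => row 0
  'f' => row 1
Rows:
  Row 0: "dkp"
  Row 1: "daf"
First row length: 3

3


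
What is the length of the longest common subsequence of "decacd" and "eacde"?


LCS of "decacd" and "eacde"
DP table:
           e    a    c    d    e
      0    0    0    0    0    0
  d   0    0    0    0    1    1
  e   0    1    1    1    1    2
  c   0    1    1    2    2    2
  a   0    1    2    2    2    2
  c   0    1    2    3    3    3
  d   0    1    2    3    4    4
LCS length = dp[6][5] = 4

4


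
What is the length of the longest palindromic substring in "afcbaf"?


Input: "afcbaf"
Checking substrings for palindromes:
  No multi-char palindromic substrings found
Longest palindromic substring: "a" with length 1

1


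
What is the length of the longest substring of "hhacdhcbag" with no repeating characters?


Input: "hhacdhcbag"
Sliding window (track last position of each char):
  Position 0 ('h'): window [0,0] length 1 -- new best
  Position 1 ('h'): repeat (last at 0), move window start to 1
  Position 1 ('h'): window [1,1] length 1
  Position 2 ('a'): window [1,2] length 2 -- new best
  Position 3 ('c'): window [1,3] length 3 -- new best
  Position 4 ('d'): window [1,4] length 4 -- new best
  Position 5 ('h'): repeat (last at 1), move window start to 2
  Position 5 ('h'): window [2,5] length 4
  Position 6 ('c'): repeat (last at 3), move window start to 4
  Position 6 ('c'): window [4,6] length 3
  Position 7 ('b'): window [4,7] length 4
  Position 8 ('a'): window [4,8] length 5 -- new best
  Position 9 ('g'): window [4,9] length 6 -- new best
Longest substring with no repeats: "dhcbag" with length 6

6


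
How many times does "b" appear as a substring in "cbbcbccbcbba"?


Searching for "b" in "cbbcbccbcbba"
Scanning each position:
  Position 0: "c" => no
  Position 1: "b" => MATCH
  Position 2: "b" => MATCH
  Position 3: "c" => no
  Position 4: "b" => MATCH
  Position 5: "c" => no
  Position 6: "c" => no
  Position 7: "b" => MATCH
  Position 8: "c" => no
  Position 9: "b" => MATCH
  Position 10: "b" => MATCH
  Position 11: "a" => no
Total occurrences: 6

6


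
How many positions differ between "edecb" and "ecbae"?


Comparing "edecb" and "ecbae" position by position:
  Position 0: 'e' vs 'e' => same
  Position 1: 'd' vs 'c' => DIFFER
  Position 2: 'e' vs 'b' => DIFFER
  Position 3: 'c' vs 'a' => DIFFER
  Position 4: 'b' vs 'e' => DIFFER
Positions that differ: 4

4


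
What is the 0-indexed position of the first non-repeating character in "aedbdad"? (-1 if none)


Input: aedbdad
Character frequencies:
  'a': 2
  'b': 1
  'd': 3
  'e': 1
Scanning left to right for freq == 1:
  Position 0 ('a'): freq=2, skip
  Position 1 ('e'): unique! => answer = 1

1


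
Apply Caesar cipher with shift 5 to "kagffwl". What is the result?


Caesar cipher: shift "kagffwl" by 5
  'k' (pos 10) + 5 = pos 15 = 'p'
  'a' (pos 0) + 5 = pos 5 = 'f'
  'g' (pos 6) + 5 = pos 11 = 'l'
  'f' (pos 5) + 5 = pos 10 = 'k'
  'f' (pos 5) + 5 = pos 10 = 'k'
  'w' (pos 22) + 5 = pos 1 = 'b'
  'l' (pos 11) + 5 = pos 16 = 'q'
Result: pflkkbq

pflkkbq


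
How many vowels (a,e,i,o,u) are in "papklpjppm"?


Input: papklpjppm
Checking each character:
  'p' at position 0: consonant
  'a' at position 1: vowel (running total: 1)
  'p' at position 2: consonant
  'k' at position 3: consonant
  'l' at position 4: consonant
  'p' at position 5: consonant
  'j' at position 6: consonant
  'p' at position 7: consonant
  'p' at position 8: consonant
  'm' at position 9: consonant
Total vowels: 1

1


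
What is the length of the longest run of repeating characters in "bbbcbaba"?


Input: "bbbcbaba"
Scanning for longest run:
  Position 1 ('b'): continues run of 'b', length=2
  Position 2 ('b'): continues run of 'b', length=3
  Position 3 ('c'): new char, reset run to 1
  Position 4 ('b'): new char, reset run to 1
  Position 5 ('a'): new char, reset run to 1
  Position 6 ('b'): new char, reset run to 1
  Position 7 ('a'): new char, reset run to 1
Longest run: 'b' with length 3

3


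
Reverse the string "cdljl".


Input: cdljl
Reading characters right to left:
  Position 4: 'l'
  Position 3: 'j'
  Position 2: 'l'
  Position 1: 'd'
  Position 0: 'c'
Reversed: ljldc

ljldc


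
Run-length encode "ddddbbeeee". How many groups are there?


Input: ddddbbeeee
Scanning for consecutive runs:
  Group 1: 'd' x 4 (positions 0-3)
  Group 2: 'b' x 2 (positions 4-5)
  Group 3: 'e' x 4 (positions 6-9)
Total groups: 3

3


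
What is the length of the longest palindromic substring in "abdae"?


Input: "abdae"
Checking substrings for palindromes:
  No multi-char palindromic substrings found
Longest palindromic substring: "a" with length 1

1


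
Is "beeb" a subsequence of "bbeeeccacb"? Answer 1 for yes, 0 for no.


Check if "beeb" is a subsequence of "bbeeeccacb"
Greedy scan:
  Position 0 ('b'): matches sub[0] = 'b'
  Position 1 ('b'): no match needed
  Position 2 ('e'): matches sub[1] = 'e'
  Position 3 ('e'): matches sub[2] = 'e'
  Position 4 ('e'): no match needed
  Position 5 ('c'): no match needed
  Position 6 ('c'): no match needed
  Position 7 ('a'): no match needed
  Position 8 ('c'): no match needed
  Position 9 ('b'): matches sub[3] = 'b'
All 4 characters matched => is a subsequence

1
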